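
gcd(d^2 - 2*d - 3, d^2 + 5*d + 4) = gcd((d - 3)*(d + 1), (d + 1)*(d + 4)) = d + 1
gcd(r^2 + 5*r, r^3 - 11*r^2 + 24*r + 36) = 1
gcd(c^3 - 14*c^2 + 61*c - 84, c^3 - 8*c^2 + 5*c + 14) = c - 7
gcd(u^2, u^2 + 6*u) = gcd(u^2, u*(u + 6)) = u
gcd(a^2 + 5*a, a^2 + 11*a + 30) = a + 5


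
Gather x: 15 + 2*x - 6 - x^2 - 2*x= 9 - x^2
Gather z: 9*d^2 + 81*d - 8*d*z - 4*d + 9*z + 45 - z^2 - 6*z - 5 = 9*d^2 + 77*d - z^2 + z*(3 - 8*d) + 40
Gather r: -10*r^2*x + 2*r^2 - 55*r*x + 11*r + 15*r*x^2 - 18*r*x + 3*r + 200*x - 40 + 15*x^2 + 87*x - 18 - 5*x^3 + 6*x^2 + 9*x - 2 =r^2*(2 - 10*x) + r*(15*x^2 - 73*x + 14) - 5*x^3 + 21*x^2 + 296*x - 60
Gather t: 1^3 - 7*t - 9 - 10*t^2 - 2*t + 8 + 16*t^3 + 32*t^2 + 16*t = 16*t^3 + 22*t^2 + 7*t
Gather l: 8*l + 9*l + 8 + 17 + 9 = 17*l + 34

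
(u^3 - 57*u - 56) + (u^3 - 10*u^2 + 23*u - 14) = 2*u^3 - 10*u^2 - 34*u - 70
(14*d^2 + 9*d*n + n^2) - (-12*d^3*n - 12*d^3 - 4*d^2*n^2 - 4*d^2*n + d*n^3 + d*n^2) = 12*d^3*n + 12*d^3 + 4*d^2*n^2 + 4*d^2*n + 14*d^2 - d*n^3 - d*n^2 + 9*d*n + n^2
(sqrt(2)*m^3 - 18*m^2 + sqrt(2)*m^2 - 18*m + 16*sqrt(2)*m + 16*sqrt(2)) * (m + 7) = sqrt(2)*m^4 - 18*m^3 + 8*sqrt(2)*m^3 - 144*m^2 + 23*sqrt(2)*m^2 - 126*m + 128*sqrt(2)*m + 112*sqrt(2)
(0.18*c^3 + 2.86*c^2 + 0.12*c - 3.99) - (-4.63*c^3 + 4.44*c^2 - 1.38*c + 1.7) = 4.81*c^3 - 1.58*c^2 + 1.5*c - 5.69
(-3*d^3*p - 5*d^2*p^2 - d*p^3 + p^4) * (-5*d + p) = 15*d^4*p + 22*d^3*p^2 - 6*d*p^4 + p^5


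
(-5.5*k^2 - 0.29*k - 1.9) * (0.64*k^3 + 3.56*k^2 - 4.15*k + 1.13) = -3.52*k^5 - 19.7656*k^4 + 20.5766*k^3 - 11.7755*k^2 + 7.5573*k - 2.147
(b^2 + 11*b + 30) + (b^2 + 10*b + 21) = 2*b^2 + 21*b + 51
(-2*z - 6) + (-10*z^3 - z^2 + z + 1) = -10*z^3 - z^2 - z - 5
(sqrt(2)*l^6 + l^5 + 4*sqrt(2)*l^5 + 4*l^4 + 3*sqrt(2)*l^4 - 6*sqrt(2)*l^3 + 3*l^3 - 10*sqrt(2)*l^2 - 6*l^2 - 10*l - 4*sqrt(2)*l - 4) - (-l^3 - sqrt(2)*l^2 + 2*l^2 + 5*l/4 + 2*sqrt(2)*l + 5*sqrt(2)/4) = sqrt(2)*l^6 + l^5 + 4*sqrt(2)*l^5 + 4*l^4 + 3*sqrt(2)*l^4 - 6*sqrt(2)*l^3 + 4*l^3 - 9*sqrt(2)*l^2 - 8*l^2 - 45*l/4 - 6*sqrt(2)*l - 4 - 5*sqrt(2)/4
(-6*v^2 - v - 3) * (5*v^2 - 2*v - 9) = -30*v^4 + 7*v^3 + 41*v^2 + 15*v + 27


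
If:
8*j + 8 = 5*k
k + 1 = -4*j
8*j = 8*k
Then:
No Solution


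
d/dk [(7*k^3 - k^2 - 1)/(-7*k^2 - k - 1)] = (k*(2 - 21*k)*(7*k^2 + k + 1) - (14*k + 1)*(-7*k^3 + k^2 + 1))/(7*k^2 + k + 1)^2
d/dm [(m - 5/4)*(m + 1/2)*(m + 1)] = 3*m^2 + m/2 - 11/8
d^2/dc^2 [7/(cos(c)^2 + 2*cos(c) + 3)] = 7*(-8*sin(c)^4 - 12*sin(c)^2 + 27*cos(c) - 3*cos(3*c) + 24)/(2*(-sin(c)^2 + 2*cos(c) + 4)^3)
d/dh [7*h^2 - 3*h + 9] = 14*h - 3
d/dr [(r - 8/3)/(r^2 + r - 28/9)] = 9*(-9*r^2 + 48*r - 4)/(81*r^4 + 162*r^3 - 423*r^2 - 504*r + 784)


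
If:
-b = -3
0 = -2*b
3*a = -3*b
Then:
No Solution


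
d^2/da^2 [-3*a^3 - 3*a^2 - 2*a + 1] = -18*a - 6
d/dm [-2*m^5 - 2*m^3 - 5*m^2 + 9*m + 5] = -10*m^4 - 6*m^2 - 10*m + 9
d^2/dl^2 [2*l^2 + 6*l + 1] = 4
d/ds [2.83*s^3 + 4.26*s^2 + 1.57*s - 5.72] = 8.49*s^2 + 8.52*s + 1.57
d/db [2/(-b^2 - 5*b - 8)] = 2*(2*b + 5)/(b^2 + 5*b + 8)^2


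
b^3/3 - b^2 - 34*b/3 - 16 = (b/3 + 1)*(b - 8)*(b + 2)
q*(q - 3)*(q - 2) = q^3 - 5*q^2 + 6*q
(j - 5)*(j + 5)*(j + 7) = j^3 + 7*j^2 - 25*j - 175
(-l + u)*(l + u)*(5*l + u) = -5*l^3 - l^2*u + 5*l*u^2 + u^3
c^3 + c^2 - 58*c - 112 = (c - 8)*(c + 2)*(c + 7)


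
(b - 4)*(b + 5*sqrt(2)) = b^2 - 4*b + 5*sqrt(2)*b - 20*sqrt(2)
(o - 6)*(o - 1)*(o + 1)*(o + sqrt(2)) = o^4 - 6*o^3 + sqrt(2)*o^3 - 6*sqrt(2)*o^2 - o^2 - sqrt(2)*o + 6*o + 6*sqrt(2)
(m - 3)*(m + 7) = m^2 + 4*m - 21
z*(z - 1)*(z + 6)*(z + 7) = z^4 + 12*z^3 + 29*z^2 - 42*z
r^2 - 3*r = r*(r - 3)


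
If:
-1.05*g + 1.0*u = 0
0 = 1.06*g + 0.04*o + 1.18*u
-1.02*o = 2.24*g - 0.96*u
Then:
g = 0.00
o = 0.00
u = 0.00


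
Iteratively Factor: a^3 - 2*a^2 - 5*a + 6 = (a - 3)*(a^2 + a - 2) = (a - 3)*(a + 2)*(a - 1)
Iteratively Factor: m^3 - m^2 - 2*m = (m)*(m^2 - m - 2) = m*(m + 1)*(m - 2)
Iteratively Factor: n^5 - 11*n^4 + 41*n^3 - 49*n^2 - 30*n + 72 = (n - 4)*(n^4 - 7*n^3 + 13*n^2 + 3*n - 18) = (n - 4)*(n - 3)*(n^3 - 4*n^2 + n + 6) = (n - 4)*(n - 3)*(n - 2)*(n^2 - 2*n - 3) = (n - 4)*(n - 3)*(n - 2)*(n + 1)*(n - 3)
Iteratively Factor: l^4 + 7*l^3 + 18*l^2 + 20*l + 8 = (l + 1)*(l^3 + 6*l^2 + 12*l + 8) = (l + 1)*(l + 2)*(l^2 + 4*l + 4) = (l + 1)*(l + 2)^2*(l + 2)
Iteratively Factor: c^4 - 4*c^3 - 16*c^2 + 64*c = (c - 4)*(c^3 - 16*c) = (c - 4)*(c + 4)*(c^2 - 4*c) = (c - 4)^2*(c + 4)*(c)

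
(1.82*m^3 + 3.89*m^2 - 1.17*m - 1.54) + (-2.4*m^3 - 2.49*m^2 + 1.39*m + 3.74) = -0.58*m^3 + 1.4*m^2 + 0.22*m + 2.2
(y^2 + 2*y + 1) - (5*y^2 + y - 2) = -4*y^2 + y + 3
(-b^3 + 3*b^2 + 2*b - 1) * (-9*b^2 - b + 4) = 9*b^5 - 26*b^4 - 25*b^3 + 19*b^2 + 9*b - 4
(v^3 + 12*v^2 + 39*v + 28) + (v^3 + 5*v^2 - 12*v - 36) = 2*v^3 + 17*v^2 + 27*v - 8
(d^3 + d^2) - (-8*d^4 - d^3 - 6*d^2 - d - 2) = 8*d^4 + 2*d^3 + 7*d^2 + d + 2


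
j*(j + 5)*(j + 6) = j^3 + 11*j^2 + 30*j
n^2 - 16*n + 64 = (n - 8)^2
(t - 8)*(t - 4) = t^2 - 12*t + 32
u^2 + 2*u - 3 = (u - 1)*(u + 3)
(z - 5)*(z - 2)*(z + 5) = z^3 - 2*z^2 - 25*z + 50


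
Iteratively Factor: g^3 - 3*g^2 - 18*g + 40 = (g - 5)*(g^2 + 2*g - 8) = (g - 5)*(g + 4)*(g - 2)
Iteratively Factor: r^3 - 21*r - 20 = (r - 5)*(r^2 + 5*r + 4) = (r - 5)*(r + 4)*(r + 1)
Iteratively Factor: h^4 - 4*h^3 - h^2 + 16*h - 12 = (h + 2)*(h^3 - 6*h^2 + 11*h - 6) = (h - 2)*(h + 2)*(h^2 - 4*h + 3) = (h - 3)*(h - 2)*(h + 2)*(h - 1)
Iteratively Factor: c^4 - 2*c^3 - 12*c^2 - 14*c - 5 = (c - 5)*(c^3 + 3*c^2 + 3*c + 1) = (c - 5)*(c + 1)*(c^2 + 2*c + 1) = (c - 5)*(c + 1)^2*(c + 1)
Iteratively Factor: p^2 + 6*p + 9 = (p + 3)*(p + 3)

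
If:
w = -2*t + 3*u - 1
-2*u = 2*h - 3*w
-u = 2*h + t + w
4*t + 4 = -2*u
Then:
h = 27/58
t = -26/29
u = -6/29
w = 5/29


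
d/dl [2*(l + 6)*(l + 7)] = 4*l + 26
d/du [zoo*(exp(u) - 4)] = zoo*exp(u)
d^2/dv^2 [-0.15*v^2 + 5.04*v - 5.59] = -0.300000000000000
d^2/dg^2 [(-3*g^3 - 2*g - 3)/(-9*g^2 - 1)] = 18*(15*g^3 + 81*g^2 - 5*g - 3)/(729*g^6 + 243*g^4 + 27*g^2 + 1)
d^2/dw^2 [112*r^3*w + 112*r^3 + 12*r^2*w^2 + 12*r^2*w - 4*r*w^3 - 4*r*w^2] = 8*r*(3*r - 3*w - 1)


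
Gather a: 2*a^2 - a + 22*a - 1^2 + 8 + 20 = 2*a^2 + 21*a + 27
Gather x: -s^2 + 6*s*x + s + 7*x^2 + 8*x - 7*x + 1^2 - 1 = -s^2 + s + 7*x^2 + x*(6*s + 1)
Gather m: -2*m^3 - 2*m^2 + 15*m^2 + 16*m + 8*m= -2*m^3 + 13*m^2 + 24*m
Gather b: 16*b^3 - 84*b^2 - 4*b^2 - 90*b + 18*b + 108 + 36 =16*b^3 - 88*b^2 - 72*b + 144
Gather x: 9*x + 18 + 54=9*x + 72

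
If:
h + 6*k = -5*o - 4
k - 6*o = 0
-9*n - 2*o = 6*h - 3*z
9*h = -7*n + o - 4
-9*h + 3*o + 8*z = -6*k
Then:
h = -3955/5386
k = -1287/2693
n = 973/2693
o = -429/5386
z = -1179/2693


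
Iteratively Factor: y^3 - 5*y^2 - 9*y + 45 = (y + 3)*(y^2 - 8*y + 15) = (y - 5)*(y + 3)*(y - 3)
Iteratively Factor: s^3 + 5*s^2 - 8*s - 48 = (s - 3)*(s^2 + 8*s + 16) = (s - 3)*(s + 4)*(s + 4)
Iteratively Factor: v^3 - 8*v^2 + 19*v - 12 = (v - 1)*(v^2 - 7*v + 12) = (v - 4)*(v - 1)*(v - 3)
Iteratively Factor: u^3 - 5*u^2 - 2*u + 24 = (u - 3)*(u^2 - 2*u - 8) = (u - 3)*(u + 2)*(u - 4)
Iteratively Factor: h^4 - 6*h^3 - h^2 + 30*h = (h - 5)*(h^3 - h^2 - 6*h) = (h - 5)*(h - 3)*(h^2 + 2*h) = (h - 5)*(h - 3)*(h + 2)*(h)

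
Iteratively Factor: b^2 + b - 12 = (b + 4)*(b - 3)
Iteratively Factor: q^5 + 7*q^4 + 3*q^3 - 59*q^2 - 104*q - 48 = (q + 1)*(q^4 + 6*q^3 - 3*q^2 - 56*q - 48) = (q + 1)*(q + 4)*(q^3 + 2*q^2 - 11*q - 12) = (q + 1)*(q + 4)^2*(q^2 - 2*q - 3) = (q - 3)*(q + 1)*(q + 4)^2*(q + 1)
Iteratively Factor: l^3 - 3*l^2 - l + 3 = (l + 1)*(l^2 - 4*l + 3) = (l - 3)*(l + 1)*(l - 1)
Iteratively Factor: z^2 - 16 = (z - 4)*(z + 4)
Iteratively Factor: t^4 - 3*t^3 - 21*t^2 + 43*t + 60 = (t + 4)*(t^3 - 7*t^2 + 7*t + 15) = (t - 3)*(t + 4)*(t^2 - 4*t - 5) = (t - 3)*(t + 1)*(t + 4)*(t - 5)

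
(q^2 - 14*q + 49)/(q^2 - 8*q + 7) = (q - 7)/(q - 1)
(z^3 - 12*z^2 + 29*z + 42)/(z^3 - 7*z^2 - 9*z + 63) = (z^2 - 5*z - 6)/(z^2 - 9)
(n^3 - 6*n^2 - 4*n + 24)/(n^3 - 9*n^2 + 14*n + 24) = (n^2 - 4)/(n^2 - 3*n - 4)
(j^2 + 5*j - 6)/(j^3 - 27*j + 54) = (j - 1)/(j^2 - 6*j + 9)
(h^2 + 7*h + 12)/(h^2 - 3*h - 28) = (h + 3)/(h - 7)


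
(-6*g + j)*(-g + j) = 6*g^2 - 7*g*j + j^2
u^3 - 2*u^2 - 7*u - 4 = (u - 4)*(u + 1)^2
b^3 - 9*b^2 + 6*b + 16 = (b - 8)*(b - 2)*(b + 1)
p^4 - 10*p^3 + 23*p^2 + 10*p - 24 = (p - 6)*(p - 4)*(p - 1)*(p + 1)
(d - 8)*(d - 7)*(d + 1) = d^3 - 14*d^2 + 41*d + 56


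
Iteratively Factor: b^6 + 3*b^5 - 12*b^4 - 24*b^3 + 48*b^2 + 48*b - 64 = (b + 2)*(b^5 + b^4 - 14*b^3 + 4*b^2 + 40*b - 32) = (b - 2)*(b + 2)*(b^4 + 3*b^3 - 8*b^2 - 12*b + 16) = (b - 2)*(b - 1)*(b + 2)*(b^3 + 4*b^2 - 4*b - 16) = (b - 2)^2*(b - 1)*(b + 2)*(b^2 + 6*b + 8) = (b - 2)^2*(b - 1)*(b + 2)*(b + 4)*(b + 2)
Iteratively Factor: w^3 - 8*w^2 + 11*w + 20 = (w - 4)*(w^2 - 4*w - 5) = (w - 5)*(w - 4)*(w + 1)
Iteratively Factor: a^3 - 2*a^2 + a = (a - 1)*(a^2 - a) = a*(a - 1)*(a - 1)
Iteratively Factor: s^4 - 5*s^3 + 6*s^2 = (s - 3)*(s^3 - 2*s^2) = s*(s - 3)*(s^2 - 2*s) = s^2*(s - 3)*(s - 2)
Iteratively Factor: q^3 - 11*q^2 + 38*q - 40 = (q - 2)*(q^2 - 9*q + 20) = (q - 5)*(q - 2)*(q - 4)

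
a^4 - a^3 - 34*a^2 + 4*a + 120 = (a - 6)*(a - 2)*(a + 2)*(a + 5)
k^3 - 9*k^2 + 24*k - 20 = (k - 5)*(k - 2)^2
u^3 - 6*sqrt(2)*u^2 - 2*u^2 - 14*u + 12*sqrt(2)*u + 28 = (u - 2)*(u - 7*sqrt(2))*(u + sqrt(2))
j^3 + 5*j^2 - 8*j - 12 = (j - 2)*(j + 1)*(j + 6)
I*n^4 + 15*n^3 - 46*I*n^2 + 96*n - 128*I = (n - 8*I)^2*(n + 2*I)*(I*n + 1)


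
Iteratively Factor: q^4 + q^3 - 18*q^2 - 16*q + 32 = (q - 1)*(q^3 + 2*q^2 - 16*q - 32) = (q - 4)*(q - 1)*(q^2 + 6*q + 8) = (q - 4)*(q - 1)*(q + 4)*(q + 2)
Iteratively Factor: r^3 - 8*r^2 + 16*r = (r - 4)*(r^2 - 4*r) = r*(r - 4)*(r - 4)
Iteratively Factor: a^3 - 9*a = (a + 3)*(a^2 - 3*a) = a*(a + 3)*(a - 3)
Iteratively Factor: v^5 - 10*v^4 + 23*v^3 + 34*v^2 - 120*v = (v)*(v^4 - 10*v^3 + 23*v^2 + 34*v - 120) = v*(v - 5)*(v^3 - 5*v^2 - 2*v + 24) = v*(v - 5)*(v - 3)*(v^2 - 2*v - 8) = v*(v - 5)*(v - 4)*(v - 3)*(v + 2)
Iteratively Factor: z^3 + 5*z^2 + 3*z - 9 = (z + 3)*(z^2 + 2*z - 3) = (z - 1)*(z + 3)*(z + 3)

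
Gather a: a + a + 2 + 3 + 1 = 2*a + 6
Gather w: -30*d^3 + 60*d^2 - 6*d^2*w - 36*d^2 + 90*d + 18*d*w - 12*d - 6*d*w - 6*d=-30*d^3 + 24*d^2 + 72*d + w*(-6*d^2 + 12*d)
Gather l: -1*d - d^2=-d^2 - d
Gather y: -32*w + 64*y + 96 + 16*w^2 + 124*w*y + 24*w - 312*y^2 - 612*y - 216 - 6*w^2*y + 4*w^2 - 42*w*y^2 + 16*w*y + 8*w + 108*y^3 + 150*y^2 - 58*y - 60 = 20*w^2 + 108*y^3 + y^2*(-42*w - 162) + y*(-6*w^2 + 140*w - 606) - 180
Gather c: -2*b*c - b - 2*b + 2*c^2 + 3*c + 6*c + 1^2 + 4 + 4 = -3*b + 2*c^2 + c*(9 - 2*b) + 9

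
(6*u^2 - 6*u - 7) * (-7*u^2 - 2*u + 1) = -42*u^4 + 30*u^3 + 67*u^2 + 8*u - 7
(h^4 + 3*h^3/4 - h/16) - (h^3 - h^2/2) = h^4 - h^3/4 + h^2/2 - h/16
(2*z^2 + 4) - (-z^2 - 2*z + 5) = 3*z^2 + 2*z - 1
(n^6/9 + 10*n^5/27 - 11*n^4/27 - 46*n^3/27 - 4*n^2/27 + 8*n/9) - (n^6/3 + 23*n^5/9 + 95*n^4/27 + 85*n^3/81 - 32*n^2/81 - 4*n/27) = -2*n^6/9 - 59*n^5/27 - 106*n^4/27 - 223*n^3/81 + 20*n^2/81 + 28*n/27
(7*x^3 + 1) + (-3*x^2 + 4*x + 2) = 7*x^3 - 3*x^2 + 4*x + 3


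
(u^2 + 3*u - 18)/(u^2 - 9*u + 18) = (u + 6)/(u - 6)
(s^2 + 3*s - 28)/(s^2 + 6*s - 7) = (s - 4)/(s - 1)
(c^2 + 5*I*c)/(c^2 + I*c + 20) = c/(c - 4*I)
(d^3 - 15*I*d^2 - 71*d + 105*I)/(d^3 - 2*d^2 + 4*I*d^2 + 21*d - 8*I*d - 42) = (d^2 - 12*I*d - 35)/(d^2 + d*(-2 + 7*I) - 14*I)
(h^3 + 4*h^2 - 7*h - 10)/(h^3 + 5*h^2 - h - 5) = (h - 2)/(h - 1)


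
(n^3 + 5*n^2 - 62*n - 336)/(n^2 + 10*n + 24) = (n^2 - n - 56)/(n + 4)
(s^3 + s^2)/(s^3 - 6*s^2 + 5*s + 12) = s^2/(s^2 - 7*s + 12)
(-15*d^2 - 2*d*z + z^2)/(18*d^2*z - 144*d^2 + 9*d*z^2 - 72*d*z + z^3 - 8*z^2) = (-5*d + z)/(6*d*z - 48*d + z^2 - 8*z)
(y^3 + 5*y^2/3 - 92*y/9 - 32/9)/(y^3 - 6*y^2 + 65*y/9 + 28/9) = (3*y^2 + 4*y - 32)/(3*y^2 - 19*y + 28)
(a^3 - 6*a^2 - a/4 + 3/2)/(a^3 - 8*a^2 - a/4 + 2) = (a - 6)/(a - 8)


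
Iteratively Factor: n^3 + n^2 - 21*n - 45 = (n + 3)*(n^2 - 2*n - 15) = (n - 5)*(n + 3)*(n + 3)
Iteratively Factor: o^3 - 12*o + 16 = (o - 2)*(o^2 + 2*o - 8) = (o - 2)^2*(o + 4)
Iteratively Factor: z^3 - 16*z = (z + 4)*(z^2 - 4*z) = (z - 4)*(z + 4)*(z)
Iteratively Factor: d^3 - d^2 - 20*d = (d)*(d^2 - d - 20) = d*(d + 4)*(d - 5)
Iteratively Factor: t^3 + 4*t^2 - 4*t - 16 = (t - 2)*(t^2 + 6*t + 8) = (t - 2)*(t + 4)*(t + 2)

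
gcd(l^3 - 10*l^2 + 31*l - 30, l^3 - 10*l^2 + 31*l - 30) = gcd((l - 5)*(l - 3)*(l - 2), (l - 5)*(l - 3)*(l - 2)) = l^3 - 10*l^2 + 31*l - 30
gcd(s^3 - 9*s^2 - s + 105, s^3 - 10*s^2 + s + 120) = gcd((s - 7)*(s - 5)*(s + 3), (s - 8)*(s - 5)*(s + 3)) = s^2 - 2*s - 15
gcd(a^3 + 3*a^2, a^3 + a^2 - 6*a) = a^2 + 3*a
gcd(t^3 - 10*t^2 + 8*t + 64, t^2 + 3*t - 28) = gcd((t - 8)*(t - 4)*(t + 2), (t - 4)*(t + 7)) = t - 4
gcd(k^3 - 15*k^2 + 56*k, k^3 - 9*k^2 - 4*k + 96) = k - 8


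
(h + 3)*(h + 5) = h^2 + 8*h + 15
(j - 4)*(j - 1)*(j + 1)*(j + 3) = j^4 - j^3 - 13*j^2 + j + 12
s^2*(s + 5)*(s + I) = s^4 + 5*s^3 + I*s^3 + 5*I*s^2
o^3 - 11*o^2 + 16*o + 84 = (o - 7)*(o - 6)*(o + 2)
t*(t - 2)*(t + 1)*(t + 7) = t^4 + 6*t^3 - 9*t^2 - 14*t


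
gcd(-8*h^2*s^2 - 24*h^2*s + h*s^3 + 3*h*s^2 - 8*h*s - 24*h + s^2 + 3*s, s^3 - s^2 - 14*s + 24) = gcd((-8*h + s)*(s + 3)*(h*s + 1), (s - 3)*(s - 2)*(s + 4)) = 1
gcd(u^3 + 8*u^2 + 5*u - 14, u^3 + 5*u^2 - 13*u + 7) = u^2 + 6*u - 7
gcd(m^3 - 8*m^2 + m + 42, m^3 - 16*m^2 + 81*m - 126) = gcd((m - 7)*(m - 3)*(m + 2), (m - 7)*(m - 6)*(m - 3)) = m^2 - 10*m + 21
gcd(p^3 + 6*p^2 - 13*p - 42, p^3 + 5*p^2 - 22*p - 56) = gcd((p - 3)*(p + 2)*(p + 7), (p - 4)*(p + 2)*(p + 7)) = p^2 + 9*p + 14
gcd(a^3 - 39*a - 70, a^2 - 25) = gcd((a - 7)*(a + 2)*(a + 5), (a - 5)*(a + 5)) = a + 5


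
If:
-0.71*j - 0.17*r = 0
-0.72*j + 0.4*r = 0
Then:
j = 0.00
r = 0.00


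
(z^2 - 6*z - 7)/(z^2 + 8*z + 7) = (z - 7)/(z + 7)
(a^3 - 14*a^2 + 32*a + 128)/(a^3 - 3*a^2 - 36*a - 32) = (a^2 - 6*a - 16)/(a^2 + 5*a + 4)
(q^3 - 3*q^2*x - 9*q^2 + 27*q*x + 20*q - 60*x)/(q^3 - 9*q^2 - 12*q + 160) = (q^2 - 3*q*x - 4*q + 12*x)/(q^2 - 4*q - 32)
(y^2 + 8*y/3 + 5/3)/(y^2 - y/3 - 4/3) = (3*y + 5)/(3*y - 4)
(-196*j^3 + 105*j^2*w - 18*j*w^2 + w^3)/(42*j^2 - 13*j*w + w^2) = (28*j^2 - 11*j*w + w^2)/(-6*j + w)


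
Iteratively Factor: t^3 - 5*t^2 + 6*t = (t - 3)*(t^2 - 2*t) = t*(t - 3)*(t - 2)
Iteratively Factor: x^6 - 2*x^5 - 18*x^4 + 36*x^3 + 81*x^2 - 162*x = (x + 3)*(x^5 - 5*x^4 - 3*x^3 + 45*x^2 - 54*x) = (x - 2)*(x + 3)*(x^4 - 3*x^3 - 9*x^2 + 27*x) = (x - 3)*(x - 2)*(x + 3)*(x^3 - 9*x) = x*(x - 3)*(x - 2)*(x + 3)*(x^2 - 9) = x*(x - 3)^2*(x - 2)*(x + 3)*(x + 3)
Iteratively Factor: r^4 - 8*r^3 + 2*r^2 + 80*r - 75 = (r + 3)*(r^3 - 11*r^2 + 35*r - 25) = (r - 5)*(r + 3)*(r^2 - 6*r + 5) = (r - 5)*(r - 1)*(r + 3)*(r - 5)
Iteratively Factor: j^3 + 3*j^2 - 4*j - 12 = (j + 3)*(j^2 - 4) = (j + 2)*(j + 3)*(j - 2)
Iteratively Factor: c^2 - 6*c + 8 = (c - 2)*(c - 4)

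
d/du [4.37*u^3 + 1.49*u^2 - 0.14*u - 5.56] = 13.11*u^2 + 2.98*u - 0.14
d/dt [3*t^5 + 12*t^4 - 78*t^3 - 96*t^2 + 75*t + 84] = 15*t^4 + 48*t^3 - 234*t^2 - 192*t + 75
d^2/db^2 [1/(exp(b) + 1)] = (exp(b) - 1)*exp(b)/(exp(b) + 1)^3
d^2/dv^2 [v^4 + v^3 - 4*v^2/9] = 12*v^2 + 6*v - 8/9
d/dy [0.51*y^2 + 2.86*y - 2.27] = 1.02*y + 2.86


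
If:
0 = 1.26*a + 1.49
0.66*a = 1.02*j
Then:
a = -1.18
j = -0.77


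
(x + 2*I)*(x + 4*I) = x^2 + 6*I*x - 8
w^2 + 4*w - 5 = (w - 1)*(w + 5)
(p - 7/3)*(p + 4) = p^2 + 5*p/3 - 28/3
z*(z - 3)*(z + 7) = z^3 + 4*z^2 - 21*z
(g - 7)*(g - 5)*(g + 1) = g^3 - 11*g^2 + 23*g + 35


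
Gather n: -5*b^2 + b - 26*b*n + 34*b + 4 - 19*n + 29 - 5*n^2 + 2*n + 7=-5*b^2 + 35*b - 5*n^2 + n*(-26*b - 17) + 40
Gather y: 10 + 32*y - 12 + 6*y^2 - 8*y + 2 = 6*y^2 + 24*y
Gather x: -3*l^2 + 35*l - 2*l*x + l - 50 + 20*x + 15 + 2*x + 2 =-3*l^2 + 36*l + x*(22 - 2*l) - 33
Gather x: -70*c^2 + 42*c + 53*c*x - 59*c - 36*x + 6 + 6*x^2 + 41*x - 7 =-70*c^2 - 17*c + 6*x^2 + x*(53*c + 5) - 1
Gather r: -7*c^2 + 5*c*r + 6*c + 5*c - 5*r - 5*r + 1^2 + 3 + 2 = -7*c^2 + 11*c + r*(5*c - 10) + 6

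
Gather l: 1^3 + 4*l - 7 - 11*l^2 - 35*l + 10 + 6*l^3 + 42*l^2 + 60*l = 6*l^3 + 31*l^2 + 29*l + 4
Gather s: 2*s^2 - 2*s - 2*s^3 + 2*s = -2*s^3 + 2*s^2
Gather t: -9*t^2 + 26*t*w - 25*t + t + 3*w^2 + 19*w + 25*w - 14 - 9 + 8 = -9*t^2 + t*(26*w - 24) + 3*w^2 + 44*w - 15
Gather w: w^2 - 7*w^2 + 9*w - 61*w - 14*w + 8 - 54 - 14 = -6*w^2 - 66*w - 60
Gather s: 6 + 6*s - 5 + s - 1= 7*s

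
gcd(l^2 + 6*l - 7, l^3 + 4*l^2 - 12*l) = 1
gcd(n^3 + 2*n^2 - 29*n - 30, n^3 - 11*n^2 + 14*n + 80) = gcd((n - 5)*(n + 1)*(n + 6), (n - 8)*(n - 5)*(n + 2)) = n - 5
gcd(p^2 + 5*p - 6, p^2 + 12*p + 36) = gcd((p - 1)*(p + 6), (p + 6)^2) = p + 6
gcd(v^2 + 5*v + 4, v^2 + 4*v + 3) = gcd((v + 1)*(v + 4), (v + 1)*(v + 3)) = v + 1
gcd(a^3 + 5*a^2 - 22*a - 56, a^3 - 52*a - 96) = a + 2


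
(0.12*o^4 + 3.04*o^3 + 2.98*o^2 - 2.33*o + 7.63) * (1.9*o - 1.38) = 0.228*o^5 + 5.6104*o^4 + 1.4668*o^3 - 8.5394*o^2 + 17.7124*o - 10.5294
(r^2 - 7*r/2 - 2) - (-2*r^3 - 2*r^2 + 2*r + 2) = 2*r^3 + 3*r^2 - 11*r/2 - 4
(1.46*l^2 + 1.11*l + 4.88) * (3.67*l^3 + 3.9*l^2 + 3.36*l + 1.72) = 5.3582*l^5 + 9.7677*l^4 + 27.1442*l^3 + 25.2728*l^2 + 18.306*l + 8.3936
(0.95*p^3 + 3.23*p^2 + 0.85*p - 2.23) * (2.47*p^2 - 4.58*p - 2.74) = 2.3465*p^5 + 3.6271*p^4 - 15.2969*p^3 - 18.2513*p^2 + 7.8844*p + 6.1102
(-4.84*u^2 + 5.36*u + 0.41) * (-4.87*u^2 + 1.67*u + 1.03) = 23.5708*u^4 - 34.186*u^3 + 1.9693*u^2 + 6.2055*u + 0.4223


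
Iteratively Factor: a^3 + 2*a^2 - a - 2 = (a + 1)*(a^2 + a - 2) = (a - 1)*(a + 1)*(a + 2)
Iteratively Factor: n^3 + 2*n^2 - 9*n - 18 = (n - 3)*(n^2 + 5*n + 6) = (n - 3)*(n + 2)*(n + 3)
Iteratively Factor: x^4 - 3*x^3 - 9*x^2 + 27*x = (x)*(x^3 - 3*x^2 - 9*x + 27) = x*(x - 3)*(x^2 - 9) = x*(x - 3)*(x + 3)*(x - 3)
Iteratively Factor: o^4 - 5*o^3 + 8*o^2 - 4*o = (o - 1)*(o^3 - 4*o^2 + 4*o) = (o - 2)*(o - 1)*(o^2 - 2*o) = (o - 2)^2*(o - 1)*(o)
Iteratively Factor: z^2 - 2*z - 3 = (z - 3)*(z + 1)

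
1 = 1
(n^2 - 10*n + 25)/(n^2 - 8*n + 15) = (n - 5)/(n - 3)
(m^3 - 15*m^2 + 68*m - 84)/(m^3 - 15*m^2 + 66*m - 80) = (m^2 - 13*m + 42)/(m^2 - 13*m + 40)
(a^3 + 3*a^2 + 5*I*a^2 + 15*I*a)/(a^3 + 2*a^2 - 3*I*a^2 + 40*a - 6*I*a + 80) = a*(a + 3)/(a^2 + 2*a*(1 - 4*I) - 16*I)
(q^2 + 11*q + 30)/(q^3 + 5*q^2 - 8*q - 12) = (q + 5)/(q^2 - q - 2)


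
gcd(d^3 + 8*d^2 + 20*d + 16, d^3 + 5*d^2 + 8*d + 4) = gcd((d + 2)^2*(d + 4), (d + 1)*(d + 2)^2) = d^2 + 4*d + 4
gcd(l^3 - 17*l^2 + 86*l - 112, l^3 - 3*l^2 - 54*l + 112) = l^2 - 10*l + 16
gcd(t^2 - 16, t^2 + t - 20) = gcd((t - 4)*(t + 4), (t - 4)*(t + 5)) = t - 4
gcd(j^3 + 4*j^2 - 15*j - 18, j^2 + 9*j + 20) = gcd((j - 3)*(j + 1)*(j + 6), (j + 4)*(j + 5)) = 1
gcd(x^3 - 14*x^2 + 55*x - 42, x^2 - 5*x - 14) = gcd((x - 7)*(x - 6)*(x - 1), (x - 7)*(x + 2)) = x - 7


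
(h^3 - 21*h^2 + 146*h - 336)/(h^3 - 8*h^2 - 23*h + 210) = (h - 8)/(h + 5)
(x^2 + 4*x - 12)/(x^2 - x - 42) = (x - 2)/(x - 7)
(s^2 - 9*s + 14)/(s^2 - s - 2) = (s - 7)/(s + 1)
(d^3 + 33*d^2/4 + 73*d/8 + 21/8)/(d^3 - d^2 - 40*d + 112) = (8*d^2 + 10*d + 3)/(8*(d^2 - 8*d + 16))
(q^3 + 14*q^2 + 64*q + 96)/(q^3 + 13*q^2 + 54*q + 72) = (q + 4)/(q + 3)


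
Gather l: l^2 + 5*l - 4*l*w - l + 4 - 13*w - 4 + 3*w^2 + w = l^2 + l*(4 - 4*w) + 3*w^2 - 12*w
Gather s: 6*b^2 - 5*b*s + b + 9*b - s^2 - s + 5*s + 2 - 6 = 6*b^2 + 10*b - s^2 + s*(4 - 5*b) - 4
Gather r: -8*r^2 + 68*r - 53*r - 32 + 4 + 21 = -8*r^2 + 15*r - 7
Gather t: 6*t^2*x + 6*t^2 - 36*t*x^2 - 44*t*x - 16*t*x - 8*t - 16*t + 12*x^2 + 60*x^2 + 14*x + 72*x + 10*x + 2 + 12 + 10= t^2*(6*x + 6) + t*(-36*x^2 - 60*x - 24) + 72*x^2 + 96*x + 24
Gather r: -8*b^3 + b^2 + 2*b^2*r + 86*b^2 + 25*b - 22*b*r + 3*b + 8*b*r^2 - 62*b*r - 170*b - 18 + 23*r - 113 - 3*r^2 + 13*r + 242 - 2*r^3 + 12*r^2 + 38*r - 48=-8*b^3 + 87*b^2 - 142*b - 2*r^3 + r^2*(8*b + 9) + r*(2*b^2 - 84*b + 74) + 63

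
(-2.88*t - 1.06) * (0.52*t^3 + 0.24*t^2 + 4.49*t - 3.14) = -1.4976*t^4 - 1.2424*t^3 - 13.1856*t^2 + 4.2838*t + 3.3284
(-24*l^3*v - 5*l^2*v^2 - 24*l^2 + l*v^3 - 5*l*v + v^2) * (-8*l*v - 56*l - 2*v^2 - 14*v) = 192*l^4*v^2 + 1344*l^4*v + 88*l^3*v^3 + 616*l^3*v^2 + 192*l^3*v + 1344*l^3 + 2*l^2*v^4 + 14*l^2*v^3 + 88*l^2*v^2 + 616*l^2*v - 2*l*v^5 - 14*l*v^4 + 2*l*v^3 + 14*l*v^2 - 2*v^4 - 14*v^3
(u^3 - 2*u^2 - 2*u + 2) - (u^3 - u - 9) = -2*u^2 - u + 11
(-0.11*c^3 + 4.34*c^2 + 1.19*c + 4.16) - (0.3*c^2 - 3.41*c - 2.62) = -0.11*c^3 + 4.04*c^2 + 4.6*c + 6.78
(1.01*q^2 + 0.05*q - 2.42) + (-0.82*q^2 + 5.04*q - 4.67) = 0.19*q^2 + 5.09*q - 7.09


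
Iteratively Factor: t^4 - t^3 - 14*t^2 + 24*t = (t - 3)*(t^3 + 2*t^2 - 8*t) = (t - 3)*(t + 4)*(t^2 - 2*t) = t*(t - 3)*(t + 4)*(t - 2)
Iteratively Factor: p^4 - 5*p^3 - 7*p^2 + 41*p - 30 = (p - 5)*(p^3 - 7*p + 6) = (p - 5)*(p - 1)*(p^2 + p - 6) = (p - 5)*(p - 2)*(p - 1)*(p + 3)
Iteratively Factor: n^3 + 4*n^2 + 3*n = (n)*(n^2 + 4*n + 3) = n*(n + 3)*(n + 1)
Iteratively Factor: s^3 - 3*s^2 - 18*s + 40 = (s - 2)*(s^2 - s - 20) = (s - 5)*(s - 2)*(s + 4)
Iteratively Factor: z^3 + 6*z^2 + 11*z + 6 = (z + 3)*(z^2 + 3*z + 2) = (z + 2)*(z + 3)*(z + 1)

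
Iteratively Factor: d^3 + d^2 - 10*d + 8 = (d - 2)*(d^2 + 3*d - 4) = (d - 2)*(d + 4)*(d - 1)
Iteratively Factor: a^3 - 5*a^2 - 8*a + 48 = (a - 4)*(a^2 - a - 12) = (a - 4)*(a + 3)*(a - 4)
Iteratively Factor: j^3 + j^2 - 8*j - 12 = (j + 2)*(j^2 - j - 6) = (j - 3)*(j + 2)*(j + 2)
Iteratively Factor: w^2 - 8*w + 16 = (w - 4)*(w - 4)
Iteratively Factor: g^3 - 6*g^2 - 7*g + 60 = (g - 4)*(g^2 - 2*g - 15) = (g - 5)*(g - 4)*(g + 3)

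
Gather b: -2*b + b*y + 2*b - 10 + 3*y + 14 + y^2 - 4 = b*y + y^2 + 3*y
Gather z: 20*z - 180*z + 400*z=240*z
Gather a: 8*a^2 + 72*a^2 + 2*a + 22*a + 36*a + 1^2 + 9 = 80*a^2 + 60*a + 10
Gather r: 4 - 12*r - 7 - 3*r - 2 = -15*r - 5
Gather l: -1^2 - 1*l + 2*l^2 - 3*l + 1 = 2*l^2 - 4*l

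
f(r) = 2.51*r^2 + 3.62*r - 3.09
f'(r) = 5.02*r + 3.62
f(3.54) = 41.18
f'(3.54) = 21.39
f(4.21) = 56.64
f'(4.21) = 24.75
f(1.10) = 3.93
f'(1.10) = 9.14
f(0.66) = 0.39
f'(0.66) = 6.93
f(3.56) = 41.61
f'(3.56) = 21.49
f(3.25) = 35.19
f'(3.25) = 19.94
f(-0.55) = -4.32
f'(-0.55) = 0.86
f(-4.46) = 30.69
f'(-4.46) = -18.77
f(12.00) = 401.79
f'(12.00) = 63.86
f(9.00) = 232.80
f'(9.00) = 48.80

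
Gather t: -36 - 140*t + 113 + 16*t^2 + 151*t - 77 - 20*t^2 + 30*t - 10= -4*t^2 + 41*t - 10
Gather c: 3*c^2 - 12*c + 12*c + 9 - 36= 3*c^2 - 27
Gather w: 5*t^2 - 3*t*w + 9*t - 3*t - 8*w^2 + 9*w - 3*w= 5*t^2 + 6*t - 8*w^2 + w*(6 - 3*t)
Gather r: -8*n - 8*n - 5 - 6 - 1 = -16*n - 12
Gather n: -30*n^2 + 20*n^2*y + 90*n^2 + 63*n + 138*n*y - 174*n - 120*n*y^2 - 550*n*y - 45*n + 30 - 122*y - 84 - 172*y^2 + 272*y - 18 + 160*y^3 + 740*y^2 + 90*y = n^2*(20*y + 60) + n*(-120*y^2 - 412*y - 156) + 160*y^3 + 568*y^2 + 240*y - 72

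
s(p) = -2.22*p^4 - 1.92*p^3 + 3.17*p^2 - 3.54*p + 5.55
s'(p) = -8.88*p^3 - 5.76*p^2 + 6.34*p - 3.54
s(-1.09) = 12.53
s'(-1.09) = -5.79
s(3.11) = -240.23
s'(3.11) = -306.65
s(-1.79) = 10.26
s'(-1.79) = 17.59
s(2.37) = -80.63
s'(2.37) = -139.08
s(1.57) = -13.11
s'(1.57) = -42.15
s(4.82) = -1351.10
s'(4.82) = -1101.18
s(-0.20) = 6.40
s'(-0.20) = -4.97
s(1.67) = -17.73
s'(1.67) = -50.37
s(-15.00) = -105135.60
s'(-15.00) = 28575.36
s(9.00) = -15734.64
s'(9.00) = -6886.56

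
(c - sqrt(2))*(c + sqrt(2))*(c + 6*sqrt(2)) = c^3 + 6*sqrt(2)*c^2 - 2*c - 12*sqrt(2)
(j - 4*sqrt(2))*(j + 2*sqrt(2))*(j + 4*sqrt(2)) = j^3 + 2*sqrt(2)*j^2 - 32*j - 64*sqrt(2)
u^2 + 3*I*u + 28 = (u - 4*I)*(u + 7*I)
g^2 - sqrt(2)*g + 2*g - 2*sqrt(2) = (g + 2)*(g - sqrt(2))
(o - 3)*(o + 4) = o^2 + o - 12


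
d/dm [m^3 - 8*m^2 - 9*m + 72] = 3*m^2 - 16*m - 9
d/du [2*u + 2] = 2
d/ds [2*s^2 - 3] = 4*s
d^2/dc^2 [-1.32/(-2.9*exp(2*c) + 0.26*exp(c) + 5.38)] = ((0.3432 - 15.312*exp(c))*(-2.9*exp(2*c) + 0.26*exp(c) + 5.38) - 1.32*(5.8*exp(c) - 0.26)*(11.6*exp(c) - 0.52)*exp(c))*exp(c)/(-2.9*exp(2*c) + 0.26*exp(c) + 5.38)^3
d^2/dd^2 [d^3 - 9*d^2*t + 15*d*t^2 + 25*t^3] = 6*d - 18*t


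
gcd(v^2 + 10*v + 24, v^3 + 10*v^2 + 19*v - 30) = v + 6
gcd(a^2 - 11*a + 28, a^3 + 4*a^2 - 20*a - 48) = a - 4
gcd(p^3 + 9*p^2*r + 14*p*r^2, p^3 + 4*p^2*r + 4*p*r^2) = p^2 + 2*p*r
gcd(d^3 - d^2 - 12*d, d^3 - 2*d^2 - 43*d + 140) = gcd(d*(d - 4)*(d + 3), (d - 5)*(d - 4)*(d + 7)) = d - 4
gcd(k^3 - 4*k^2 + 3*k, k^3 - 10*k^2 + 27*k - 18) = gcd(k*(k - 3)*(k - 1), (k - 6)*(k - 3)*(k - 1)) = k^2 - 4*k + 3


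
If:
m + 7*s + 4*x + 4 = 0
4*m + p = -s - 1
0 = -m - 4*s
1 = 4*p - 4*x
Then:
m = -4/63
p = -16/21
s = 1/63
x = -85/84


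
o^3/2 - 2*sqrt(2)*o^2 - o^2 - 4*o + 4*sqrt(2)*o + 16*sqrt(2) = (o/2 + 1)*(o - 4)*(o - 4*sqrt(2))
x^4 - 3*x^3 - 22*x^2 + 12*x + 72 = (x - 6)*(x - 2)*(x + 2)*(x + 3)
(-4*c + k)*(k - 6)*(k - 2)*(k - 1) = -4*c*k^3 + 36*c*k^2 - 80*c*k + 48*c + k^4 - 9*k^3 + 20*k^2 - 12*k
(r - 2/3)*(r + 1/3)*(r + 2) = r^3 + 5*r^2/3 - 8*r/9 - 4/9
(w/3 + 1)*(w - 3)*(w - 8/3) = w^3/3 - 8*w^2/9 - 3*w + 8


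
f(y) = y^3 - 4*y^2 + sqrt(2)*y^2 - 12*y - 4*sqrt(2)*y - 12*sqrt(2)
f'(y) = 3*y^2 - 8*y + 2*sqrt(2)*y - 12 - 4*sqrt(2)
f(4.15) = -63.31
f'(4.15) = 12.55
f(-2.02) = -0.10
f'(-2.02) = 5.03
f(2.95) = -65.89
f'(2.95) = -6.81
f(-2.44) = -3.81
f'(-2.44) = 12.82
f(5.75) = -13.88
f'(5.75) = 51.79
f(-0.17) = -14.05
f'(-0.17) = -16.69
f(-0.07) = -15.75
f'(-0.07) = -17.28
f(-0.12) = -14.89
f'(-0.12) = -16.99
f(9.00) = 343.67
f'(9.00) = 178.80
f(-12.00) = -1905.44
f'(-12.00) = 476.40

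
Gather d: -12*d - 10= -12*d - 10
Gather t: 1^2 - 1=0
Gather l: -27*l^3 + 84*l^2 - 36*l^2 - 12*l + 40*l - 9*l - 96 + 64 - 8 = -27*l^3 + 48*l^2 + 19*l - 40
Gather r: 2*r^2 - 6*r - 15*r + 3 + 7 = 2*r^2 - 21*r + 10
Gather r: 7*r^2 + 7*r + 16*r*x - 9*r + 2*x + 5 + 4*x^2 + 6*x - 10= 7*r^2 + r*(16*x - 2) + 4*x^2 + 8*x - 5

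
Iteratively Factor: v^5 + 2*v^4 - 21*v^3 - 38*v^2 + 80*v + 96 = (v - 4)*(v^4 + 6*v^3 + 3*v^2 - 26*v - 24) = (v - 4)*(v - 2)*(v^3 + 8*v^2 + 19*v + 12) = (v - 4)*(v - 2)*(v + 3)*(v^2 + 5*v + 4) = (v - 4)*(v - 2)*(v + 1)*(v + 3)*(v + 4)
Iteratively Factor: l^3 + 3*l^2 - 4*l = (l)*(l^2 + 3*l - 4) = l*(l + 4)*(l - 1)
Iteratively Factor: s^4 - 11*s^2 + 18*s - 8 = (s - 1)*(s^3 + s^2 - 10*s + 8) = (s - 2)*(s - 1)*(s^2 + 3*s - 4) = (s - 2)*(s - 1)^2*(s + 4)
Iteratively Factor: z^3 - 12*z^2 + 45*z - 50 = (z - 2)*(z^2 - 10*z + 25) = (z - 5)*(z - 2)*(z - 5)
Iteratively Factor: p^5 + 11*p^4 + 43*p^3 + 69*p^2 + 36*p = (p + 1)*(p^4 + 10*p^3 + 33*p^2 + 36*p) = (p + 1)*(p + 3)*(p^3 + 7*p^2 + 12*p) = p*(p + 1)*(p + 3)*(p^2 + 7*p + 12) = p*(p + 1)*(p + 3)^2*(p + 4)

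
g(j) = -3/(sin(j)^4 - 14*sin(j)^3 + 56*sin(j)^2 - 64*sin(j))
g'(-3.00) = 2.31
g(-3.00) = -0.29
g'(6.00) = -0.56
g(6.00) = -0.13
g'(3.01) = 2.67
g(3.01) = 0.40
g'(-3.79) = 0.06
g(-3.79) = 0.14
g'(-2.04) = 0.02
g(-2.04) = -0.03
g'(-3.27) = 2.81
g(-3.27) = 0.41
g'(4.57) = 0.01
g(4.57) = -0.02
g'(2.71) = 0.20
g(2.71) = 0.17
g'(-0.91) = -0.04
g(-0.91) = -0.03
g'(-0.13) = -2.74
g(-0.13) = -0.32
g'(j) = -3*(-4*sin(j)^3*cos(j) + 42*sin(j)^2*cos(j) - 112*sin(j)*cos(j) + 64*cos(j))/(sin(j)^4 - 14*sin(j)^3 + 56*sin(j)^2 - 64*sin(j))^2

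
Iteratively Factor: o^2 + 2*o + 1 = (o + 1)*(o + 1)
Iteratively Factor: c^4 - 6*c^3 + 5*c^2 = (c)*(c^3 - 6*c^2 + 5*c) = c*(c - 5)*(c^2 - c) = c^2*(c - 5)*(c - 1)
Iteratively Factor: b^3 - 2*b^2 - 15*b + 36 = (b - 3)*(b^2 + b - 12) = (b - 3)^2*(b + 4)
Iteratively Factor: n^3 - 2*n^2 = (n)*(n^2 - 2*n) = n*(n - 2)*(n)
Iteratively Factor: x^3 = (x)*(x^2) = x^2*(x)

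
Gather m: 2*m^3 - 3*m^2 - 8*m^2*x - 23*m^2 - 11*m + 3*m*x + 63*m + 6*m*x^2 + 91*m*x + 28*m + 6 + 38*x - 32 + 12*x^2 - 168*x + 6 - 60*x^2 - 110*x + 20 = 2*m^3 + m^2*(-8*x - 26) + m*(6*x^2 + 94*x + 80) - 48*x^2 - 240*x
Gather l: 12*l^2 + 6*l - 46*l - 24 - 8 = 12*l^2 - 40*l - 32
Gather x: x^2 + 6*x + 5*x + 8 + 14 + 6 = x^2 + 11*x + 28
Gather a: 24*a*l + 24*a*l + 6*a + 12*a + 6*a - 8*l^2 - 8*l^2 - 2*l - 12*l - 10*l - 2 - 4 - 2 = a*(48*l + 24) - 16*l^2 - 24*l - 8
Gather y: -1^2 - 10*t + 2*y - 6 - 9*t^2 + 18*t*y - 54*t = -9*t^2 - 64*t + y*(18*t + 2) - 7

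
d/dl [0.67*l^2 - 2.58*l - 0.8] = 1.34*l - 2.58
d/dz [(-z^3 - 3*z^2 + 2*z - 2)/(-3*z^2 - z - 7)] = (3*z^4 + 2*z^3 + 30*z^2 + 30*z - 16)/(9*z^4 + 6*z^3 + 43*z^2 + 14*z + 49)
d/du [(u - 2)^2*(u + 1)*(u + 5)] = 4*u^3 + 6*u^2 - 30*u + 4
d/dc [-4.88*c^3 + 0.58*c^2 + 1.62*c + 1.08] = -14.64*c^2 + 1.16*c + 1.62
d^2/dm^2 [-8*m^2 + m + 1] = -16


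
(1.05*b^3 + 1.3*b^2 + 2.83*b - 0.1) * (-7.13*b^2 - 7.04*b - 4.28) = -7.4865*b^5 - 16.661*b^4 - 33.8239*b^3 - 24.7742*b^2 - 11.4084*b + 0.428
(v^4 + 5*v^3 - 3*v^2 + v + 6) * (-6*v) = -6*v^5 - 30*v^4 + 18*v^3 - 6*v^2 - 36*v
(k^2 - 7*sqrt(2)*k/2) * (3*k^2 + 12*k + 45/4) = 3*k^4 - 21*sqrt(2)*k^3/2 + 12*k^3 - 42*sqrt(2)*k^2 + 45*k^2/4 - 315*sqrt(2)*k/8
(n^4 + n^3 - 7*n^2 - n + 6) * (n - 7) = n^5 - 6*n^4 - 14*n^3 + 48*n^2 + 13*n - 42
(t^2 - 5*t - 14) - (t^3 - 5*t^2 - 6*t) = -t^3 + 6*t^2 + t - 14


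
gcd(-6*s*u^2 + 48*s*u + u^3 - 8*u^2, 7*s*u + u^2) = u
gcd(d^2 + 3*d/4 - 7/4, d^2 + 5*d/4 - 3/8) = 1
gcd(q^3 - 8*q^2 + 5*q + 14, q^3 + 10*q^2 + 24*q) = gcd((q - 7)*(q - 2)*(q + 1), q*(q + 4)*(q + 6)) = 1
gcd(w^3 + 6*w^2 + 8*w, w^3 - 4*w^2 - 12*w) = w^2 + 2*w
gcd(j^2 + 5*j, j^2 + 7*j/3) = j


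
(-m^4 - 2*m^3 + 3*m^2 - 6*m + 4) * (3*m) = -3*m^5 - 6*m^4 + 9*m^3 - 18*m^2 + 12*m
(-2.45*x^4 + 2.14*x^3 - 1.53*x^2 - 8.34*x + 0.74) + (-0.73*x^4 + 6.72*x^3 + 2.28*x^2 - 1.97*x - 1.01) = -3.18*x^4 + 8.86*x^3 + 0.75*x^2 - 10.31*x - 0.27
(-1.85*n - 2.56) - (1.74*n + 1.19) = -3.59*n - 3.75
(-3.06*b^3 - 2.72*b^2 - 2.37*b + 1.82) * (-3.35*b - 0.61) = 10.251*b^4 + 10.9786*b^3 + 9.5987*b^2 - 4.6513*b - 1.1102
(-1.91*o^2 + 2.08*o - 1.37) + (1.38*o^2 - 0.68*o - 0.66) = -0.53*o^2 + 1.4*o - 2.03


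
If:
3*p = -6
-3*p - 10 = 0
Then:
No Solution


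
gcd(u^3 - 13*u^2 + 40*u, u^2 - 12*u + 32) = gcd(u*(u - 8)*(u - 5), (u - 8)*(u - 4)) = u - 8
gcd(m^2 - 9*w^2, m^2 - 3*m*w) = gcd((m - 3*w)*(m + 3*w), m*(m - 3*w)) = -m + 3*w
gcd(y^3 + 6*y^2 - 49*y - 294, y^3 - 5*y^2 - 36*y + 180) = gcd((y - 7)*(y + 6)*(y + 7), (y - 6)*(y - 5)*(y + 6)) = y + 6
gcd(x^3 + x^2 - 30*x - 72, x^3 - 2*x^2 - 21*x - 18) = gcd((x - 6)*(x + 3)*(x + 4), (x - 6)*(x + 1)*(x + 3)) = x^2 - 3*x - 18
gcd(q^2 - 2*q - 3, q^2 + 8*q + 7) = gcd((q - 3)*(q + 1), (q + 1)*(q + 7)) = q + 1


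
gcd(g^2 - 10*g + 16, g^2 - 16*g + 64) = g - 8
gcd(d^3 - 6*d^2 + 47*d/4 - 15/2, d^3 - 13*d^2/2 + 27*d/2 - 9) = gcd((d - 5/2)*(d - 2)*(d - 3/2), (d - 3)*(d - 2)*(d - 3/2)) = d^2 - 7*d/2 + 3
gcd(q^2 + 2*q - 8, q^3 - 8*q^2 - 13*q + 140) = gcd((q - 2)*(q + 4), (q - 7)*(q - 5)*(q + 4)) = q + 4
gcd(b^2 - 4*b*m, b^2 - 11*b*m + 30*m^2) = 1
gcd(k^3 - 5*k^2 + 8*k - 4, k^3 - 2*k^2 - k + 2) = k^2 - 3*k + 2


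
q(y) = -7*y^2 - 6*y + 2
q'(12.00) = -174.00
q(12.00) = -1078.00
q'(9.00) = -132.00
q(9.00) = -619.00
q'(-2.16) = 24.24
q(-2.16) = -17.70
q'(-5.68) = 73.52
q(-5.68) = -189.76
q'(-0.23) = -2.78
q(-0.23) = 3.01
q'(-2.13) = 23.82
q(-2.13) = -16.98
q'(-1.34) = 12.76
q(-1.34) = -2.53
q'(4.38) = -67.32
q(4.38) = -158.57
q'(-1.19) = 10.66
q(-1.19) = -0.77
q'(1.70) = -29.80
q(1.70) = -28.43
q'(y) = -14*y - 6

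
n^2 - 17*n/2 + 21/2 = (n - 7)*(n - 3/2)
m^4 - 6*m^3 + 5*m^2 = m^2*(m - 5)*(m - 1)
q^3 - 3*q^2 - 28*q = q*(q - 7)*(q + 4)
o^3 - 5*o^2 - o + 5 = (o - 5)*(o - 1)*(o + 1)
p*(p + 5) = p^2 + 5*p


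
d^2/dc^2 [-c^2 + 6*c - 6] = -2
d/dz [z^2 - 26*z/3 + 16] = 2*z - 26/3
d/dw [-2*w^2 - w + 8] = -4*w - 1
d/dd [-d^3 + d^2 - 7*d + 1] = -3*d^2 + 2*d - 7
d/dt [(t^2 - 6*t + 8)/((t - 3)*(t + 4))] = (7*t^2 - 40*t + 64)/(t^4 + 2*t^3 - 23*t^2 - 24*t + 144)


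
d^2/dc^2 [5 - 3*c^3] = -18*c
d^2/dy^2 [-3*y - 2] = 0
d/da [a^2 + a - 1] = 2*a + 1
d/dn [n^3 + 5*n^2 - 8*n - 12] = 3*n^2 + 10*n - 8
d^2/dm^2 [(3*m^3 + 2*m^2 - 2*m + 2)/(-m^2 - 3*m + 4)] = 2*(-31*m^3 + 78*m^2 - 138*m - 34)/(m^6 + 9*m^5 + 15*m^4 - 45*m^3 - 60*m^2 + 144*m - 64)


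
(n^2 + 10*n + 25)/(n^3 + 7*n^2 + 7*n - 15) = (n + 5)/(n^2 + 2*n - 3)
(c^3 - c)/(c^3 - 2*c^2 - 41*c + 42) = c*(c + 1)/(c^2 - c - 42)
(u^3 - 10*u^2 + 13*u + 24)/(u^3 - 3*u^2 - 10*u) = (-u^3 + 10*u^2 - 13*u - 24)/(u*(-u^2 + 3*u + 10))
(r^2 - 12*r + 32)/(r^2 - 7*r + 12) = (r - 8)/(r - 3)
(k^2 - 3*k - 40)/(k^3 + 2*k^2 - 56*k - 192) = (k + 5)/(k^2 + 10*k + 24)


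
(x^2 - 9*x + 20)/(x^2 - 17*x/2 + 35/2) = 2*(x - 4)/(2*x - 7)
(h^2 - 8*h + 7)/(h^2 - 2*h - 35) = (h - 1)/(h + 5)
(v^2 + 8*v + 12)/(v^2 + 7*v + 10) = (v + 6)/(v + 5)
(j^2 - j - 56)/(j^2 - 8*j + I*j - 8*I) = (j + 7)/(j + I)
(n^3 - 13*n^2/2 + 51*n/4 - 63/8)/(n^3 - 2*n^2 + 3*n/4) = (4*n^2 - 20*n + 21)/(2*n*(2*n - 1))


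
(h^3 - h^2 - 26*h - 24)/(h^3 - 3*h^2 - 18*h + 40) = (h^2 - 5*h - 6)/(h^2 - 7*h + 10)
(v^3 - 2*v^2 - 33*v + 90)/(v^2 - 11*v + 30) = (v^2 + 3*v - 18)/(v - 6)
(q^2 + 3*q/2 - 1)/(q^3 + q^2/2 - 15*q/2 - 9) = (2*q - 1)/(2*q^2 - 3*q - 9)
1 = 1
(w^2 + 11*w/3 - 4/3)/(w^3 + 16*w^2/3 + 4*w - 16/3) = (3*w - 1)/(3*w^2 + 4*w - 4)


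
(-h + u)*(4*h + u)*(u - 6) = -4*h^2*u + 24*h^2 + 3*h*u^2 - 18*h*u + u^3 - 6*u^2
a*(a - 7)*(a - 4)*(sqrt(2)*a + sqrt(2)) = sqrt(2)*a^4 - 10*sqrt(2)*a^3 + 17*sqrt(2)*a^2 + 28*sqrt(2)*a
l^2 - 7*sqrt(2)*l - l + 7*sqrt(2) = (l - 1)*(l - 7*sqrt(2))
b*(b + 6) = b^2 + 6*b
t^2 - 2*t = t*(t - 2)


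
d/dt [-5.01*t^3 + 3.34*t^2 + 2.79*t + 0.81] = -15.03*t^2 + 6.68*t + 2.79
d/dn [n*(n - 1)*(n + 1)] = 3*n^2 - 1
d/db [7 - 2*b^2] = -4*b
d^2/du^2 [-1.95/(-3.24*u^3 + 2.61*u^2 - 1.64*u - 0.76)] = ((10.179 - 37.908*u)*(3.24*u^3 - 2.61*u^2 + 1.64*u + 0.76) + 1.95*(9.72*u^2 - 5.22*u + 1.64)*(19.44*u^2 - 10.44*u + 3.28))/(3.24*u^3 - 2.61*u^2 + 1.64*u + 0.76)^3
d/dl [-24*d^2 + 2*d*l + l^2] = 2*d + 2*l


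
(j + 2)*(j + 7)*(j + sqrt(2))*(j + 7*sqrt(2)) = j^4 + 9*j^3 + 8*sqrt(2)*j^3 + 28*j^2 + 72*sqrt(2)*j^2 + 126*j + 112*sqrt(2)*j + 196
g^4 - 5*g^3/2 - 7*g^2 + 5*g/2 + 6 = (g - 4)*(g - 1)*(g + 1)*(g + 3/2)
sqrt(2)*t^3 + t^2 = t^2*(sqrt(2)*t + 1)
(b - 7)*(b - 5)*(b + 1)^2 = b^4 - 10*b^3 + 12*b^2 + 58*b + 35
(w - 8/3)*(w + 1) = w^2 - 5*w/3 - 8/3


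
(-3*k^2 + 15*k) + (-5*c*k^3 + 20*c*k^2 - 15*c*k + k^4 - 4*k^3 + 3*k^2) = -5*c*k^3 + 20*c*k^2 - 15*c*k + k^4 - 4*k^3 + 15*k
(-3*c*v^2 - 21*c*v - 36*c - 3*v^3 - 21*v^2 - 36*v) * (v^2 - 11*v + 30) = -3*c*v^4 + 12*c*v^3 + 105*c*v^2 - 234*c*v - 1080*c - 3*v^5 + 12*v^4 + 105*v^3 - 234*v^2 - 1080*v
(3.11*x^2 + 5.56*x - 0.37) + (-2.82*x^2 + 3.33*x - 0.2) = 0.29*x^2 + 8.89*x - 0.57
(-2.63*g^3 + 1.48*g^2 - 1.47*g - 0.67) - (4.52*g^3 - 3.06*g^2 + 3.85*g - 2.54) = -7.15*g^3 + 4.54*g^2 - 5.32*g + 1.87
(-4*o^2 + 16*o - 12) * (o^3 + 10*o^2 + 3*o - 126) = -4*o^5 - 24*o^4 + 136*o^3 + 432*o^2 - 2052*o + 1512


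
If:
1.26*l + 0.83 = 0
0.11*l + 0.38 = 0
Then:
No Solution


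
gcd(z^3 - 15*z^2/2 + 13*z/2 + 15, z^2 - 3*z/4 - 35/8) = z - 5/2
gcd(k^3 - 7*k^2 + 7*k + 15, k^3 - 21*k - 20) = k^2 - 4*k - 5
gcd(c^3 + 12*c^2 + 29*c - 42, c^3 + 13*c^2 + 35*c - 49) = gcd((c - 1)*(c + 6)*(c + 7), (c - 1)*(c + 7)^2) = c^2 + 6*c - 7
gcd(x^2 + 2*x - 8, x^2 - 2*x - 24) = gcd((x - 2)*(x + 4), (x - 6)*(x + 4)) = x + 4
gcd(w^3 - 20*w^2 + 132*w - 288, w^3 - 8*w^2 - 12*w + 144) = w^2 - 12*w + 36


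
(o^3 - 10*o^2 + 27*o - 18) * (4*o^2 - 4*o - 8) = 4*o^5 - 44*o^4 + 140*o^3 - 100*o^2 - 144*o + 144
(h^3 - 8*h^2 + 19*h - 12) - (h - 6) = h^3 - 8*h^2 + 18*h - 6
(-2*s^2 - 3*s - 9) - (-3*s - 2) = -2*s^2 - 7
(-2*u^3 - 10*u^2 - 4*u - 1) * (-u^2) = 2*u^5 + 10*u^4 + 4*u^3 + u^2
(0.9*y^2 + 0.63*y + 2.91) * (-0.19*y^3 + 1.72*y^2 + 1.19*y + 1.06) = -0.171*y^5 + 1.4283*y^4 + 1.6017*y^3 + 6.7089*y^2 + 4.1307*y + 3.0846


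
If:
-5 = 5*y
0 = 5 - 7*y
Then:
No Solution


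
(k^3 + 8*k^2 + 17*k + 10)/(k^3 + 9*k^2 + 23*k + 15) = (k + 2)/(k + 3)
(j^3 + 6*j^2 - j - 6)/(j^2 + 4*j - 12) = (j^2 - 1)/(j - 2)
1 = 1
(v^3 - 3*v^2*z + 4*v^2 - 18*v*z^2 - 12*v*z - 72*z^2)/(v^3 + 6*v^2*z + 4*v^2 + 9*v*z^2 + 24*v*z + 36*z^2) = (v - 6*z)/(v + 3*z)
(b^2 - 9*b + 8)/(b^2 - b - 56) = (b - 1)/(b + 7)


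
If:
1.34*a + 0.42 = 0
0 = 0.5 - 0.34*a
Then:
No Solution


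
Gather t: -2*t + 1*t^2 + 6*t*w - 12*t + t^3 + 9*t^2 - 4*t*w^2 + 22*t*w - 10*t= t^3 + 10*t^2 + t*(-4*w^2 + 28*w - 24)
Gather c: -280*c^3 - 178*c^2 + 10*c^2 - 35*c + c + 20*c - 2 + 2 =-280*c^3 - 168*c^2 - 14*c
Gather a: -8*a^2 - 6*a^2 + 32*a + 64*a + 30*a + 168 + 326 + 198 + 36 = -14*a^2 + 126*a + 728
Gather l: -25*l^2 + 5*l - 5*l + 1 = 1 - 25*l^2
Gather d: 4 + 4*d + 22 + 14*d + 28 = 18*d + 54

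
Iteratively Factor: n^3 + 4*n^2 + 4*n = (n + 2)*(n^2 + 2*n) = (n + 2)^2*(n)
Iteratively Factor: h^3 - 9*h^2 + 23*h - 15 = (h - 1)*(h^2 - 8*h + 15) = (h - 5)*(h - 1)*(h - 3)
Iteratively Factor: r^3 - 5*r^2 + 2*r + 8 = (r - 2)*(r^2 - 3*r - 4) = (r - 4)*(r - 2)*(r + 1)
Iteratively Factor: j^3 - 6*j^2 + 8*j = (j - 4)*(j^2 - 2*j) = j*(j - 4)*(j - 2)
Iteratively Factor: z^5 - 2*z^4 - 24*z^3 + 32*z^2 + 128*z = (z + 4)*(z^4 - 6*z^3 + 32*z) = (z - 4)*(z + 4)*(z^3 - 2*z^2 - 8*z) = z*(z - 4)*(z + 4)*(z^2 - 2*z - 8) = z*(z - 4)*(z + 2)*(z + 4)*(z - 4)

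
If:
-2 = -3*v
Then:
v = 2/3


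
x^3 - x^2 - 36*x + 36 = (x - 6)*(x - 1)*(x + 6)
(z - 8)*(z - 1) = z^2 - 9*z + 8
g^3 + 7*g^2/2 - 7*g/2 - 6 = (g - 3/2)*(g + 1)*(g + 4)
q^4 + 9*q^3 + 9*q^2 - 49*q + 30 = (q - 1)^2*(q + 5)*(q + 6)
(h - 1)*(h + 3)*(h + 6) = h^3 + 8*h^2 + 9*h - 18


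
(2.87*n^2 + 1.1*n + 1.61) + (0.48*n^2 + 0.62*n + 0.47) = 3.35*n^2 + 1.72*n + 2.08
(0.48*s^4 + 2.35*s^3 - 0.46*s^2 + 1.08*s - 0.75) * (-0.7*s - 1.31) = -0.336*s^5 - 2.2738*s^4 - 2.7565*s^3 - 0.1534*s^2 - 0.8898*s + 0.9825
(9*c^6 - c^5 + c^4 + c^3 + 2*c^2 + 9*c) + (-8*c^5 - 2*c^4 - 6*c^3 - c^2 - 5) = 9*c^6 - 9*c^5 - c^4 - 5*c^3 + c^2 + 9*c - 5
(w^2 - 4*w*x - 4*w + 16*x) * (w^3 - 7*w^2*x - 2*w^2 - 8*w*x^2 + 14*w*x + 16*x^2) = w^5 - 11*w^4*x - 6*w^4 + 20*w^3*x^2 + 66*w^3*x + 8*w^3 + 32*w^2*x^3 - 120*w^2*x^2 - 88*w^2*x - 192*w*x^3 + 160*w*x^2 + 256*x^3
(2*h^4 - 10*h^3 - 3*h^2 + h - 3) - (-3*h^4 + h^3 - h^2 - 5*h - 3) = 5*h^4 - 11*h^3 - 2*h^2 + 6*h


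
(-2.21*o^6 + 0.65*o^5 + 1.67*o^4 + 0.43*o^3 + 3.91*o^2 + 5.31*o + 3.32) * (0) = 0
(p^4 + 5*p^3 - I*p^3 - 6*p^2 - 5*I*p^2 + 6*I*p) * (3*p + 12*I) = 3*p^5 + 15*p^4 + 9*I*p^4 - 6*p^3 + 45*I*p^3 + 60*p^2 - 54*I*p^2 - 72*p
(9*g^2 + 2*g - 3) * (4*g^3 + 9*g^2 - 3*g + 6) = 36*g^5 + 89*g^4 - 21*g^3 + 21*g^2 + 21*g - 18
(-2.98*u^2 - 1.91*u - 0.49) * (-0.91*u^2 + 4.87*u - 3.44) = 2.7118*u^4 - 12.7745*u^3 + 1.3954*u^2 + 4.1841*u + 1.6856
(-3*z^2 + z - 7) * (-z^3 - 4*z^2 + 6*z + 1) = 3*z^5 + 11*z^4 - 15*z^3 + 31*z^2 - 41*z - 7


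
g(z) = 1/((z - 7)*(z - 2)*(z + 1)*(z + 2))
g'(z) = -1/((z - 7)*(z - 2)*(z + 1)*(z + 2)^2) - 1/((z - 7)*(z - 2)*(z + 1)^2*(z + 2)) - 1/((z - 7)*(z - 2)^2*(z + 1)*(z + 2)) - 1/((z - 7)^2*(z - 2)*(z + 1)*(z + 2)) = 2*(-2*z^3 + 9*z^2 + 11*z - 12)/(z^8 - 12*z^7 + 14*z^6 + 180*z^5 - 111*z^4 - 864*z^3 - 40*z^2 + 1344*z + 784)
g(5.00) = -0.00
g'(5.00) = 0.00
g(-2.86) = 0.01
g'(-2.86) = 0.03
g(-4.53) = 0.00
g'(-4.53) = 0.00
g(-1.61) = -0.14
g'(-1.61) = 0.07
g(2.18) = -0.09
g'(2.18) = 0.51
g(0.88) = 0.03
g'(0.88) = 0.00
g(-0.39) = 0.06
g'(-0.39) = -0.10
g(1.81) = 0.09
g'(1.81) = 0.46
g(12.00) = 0.00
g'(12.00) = 0.00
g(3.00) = -0.01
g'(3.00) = 0.02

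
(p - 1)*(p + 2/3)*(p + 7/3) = p^3 + 2*p^2 - 13*p/9 - 14/9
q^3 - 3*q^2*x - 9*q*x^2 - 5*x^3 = (q - 5*x)*(q + x)^2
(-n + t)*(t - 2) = -n*t + 2*n + t^2 - 2*t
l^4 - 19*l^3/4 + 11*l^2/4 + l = l*(l - 4)*(l - 1)*(l + 1/4)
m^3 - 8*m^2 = m^2*(m - 8)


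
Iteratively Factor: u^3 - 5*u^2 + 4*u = (u - 4)*(u^2 - u) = (u - 4)*(u - 1)*(u)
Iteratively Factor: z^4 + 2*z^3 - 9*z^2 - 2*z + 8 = (z + 4)*(z^3 - 2*z^2 - z + 2) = (z - 1)*(z + 4)*(z^2 - z - 2) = (z - 1)*(z + 1)*(z + 4)*(z - 2)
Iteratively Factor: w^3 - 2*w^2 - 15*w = (w - 5)*(w^2 + 3*w) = (w - 5)*(w + 3)*(w)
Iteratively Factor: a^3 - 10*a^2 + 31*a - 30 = (a - 5)*(a^2 - 5*a + 6) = (a - 5)*(a - 3)*(a - 2)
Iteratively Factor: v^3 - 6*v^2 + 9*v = (v - 3)*(v^2 - 3*v) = v*(v - 3)*(v - 3)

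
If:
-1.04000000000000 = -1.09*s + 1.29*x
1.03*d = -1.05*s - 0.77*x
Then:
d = -1.95403936937739*x - 0.972655206199341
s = 1.18348623853211*x + 0.954128440366973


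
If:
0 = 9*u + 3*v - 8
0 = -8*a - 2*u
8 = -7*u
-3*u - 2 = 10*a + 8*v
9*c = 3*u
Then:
No Solution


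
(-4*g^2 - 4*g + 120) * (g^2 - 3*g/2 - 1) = -4*g^4 + 2*g^3 + 130*g^2 - 176*g - 120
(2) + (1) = 3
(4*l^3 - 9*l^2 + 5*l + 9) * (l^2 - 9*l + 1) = 4*l^5 - 45*l^4 + 90*l^3 - 45*l^2 - 76*l + 9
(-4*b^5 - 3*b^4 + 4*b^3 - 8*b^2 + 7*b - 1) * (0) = 0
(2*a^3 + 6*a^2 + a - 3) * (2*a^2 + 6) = 4*a^5 + 12*a^4 + 14*a^3 + 30*a^2 + 6*a - 18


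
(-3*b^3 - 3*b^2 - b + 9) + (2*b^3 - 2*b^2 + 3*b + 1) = -b^3 - 5*b^2 + 2*b + 10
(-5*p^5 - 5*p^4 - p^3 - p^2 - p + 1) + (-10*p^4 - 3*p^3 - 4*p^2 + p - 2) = -5*p^5 - 15*p^4 - 4*p^3 - 5*p^2 - 1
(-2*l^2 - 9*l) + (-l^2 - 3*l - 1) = -3*l^2 - 12*l - 1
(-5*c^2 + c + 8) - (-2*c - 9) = -5*c^2 + 3*c + 17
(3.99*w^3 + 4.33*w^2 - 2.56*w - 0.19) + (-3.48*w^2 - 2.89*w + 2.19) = 3.99*w^3 + 0.85*w^2 - 5.45*w + 2.0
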